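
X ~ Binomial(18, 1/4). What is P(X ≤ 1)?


P(X ≤ 1) = Σ P(X=i) for i=0..1
P(X=0) = 387420489/68719476736
P(X=1) = 1162261467/34359738368
Sum = 2711943423/68719476736

P(X ≤ 1) = 2711943423/68719476736 ≈ 3.95%


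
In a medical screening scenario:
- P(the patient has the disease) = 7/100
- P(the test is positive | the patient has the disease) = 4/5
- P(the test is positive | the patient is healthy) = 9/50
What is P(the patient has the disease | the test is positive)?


Using Bayes' theorem:
P(A|B) = P(B|A)·P(A) / P(B)

P(the test is positive) = 4/5 × 7/100 + 9/50 × 93/100
= 7/125 + 837/5000 = 1117/5000

P(the patient has the disease|the test is positive) = (7/125) / (1117/5000) = 280/1117

P(the patient has the disease|the test is positive) = 280/1117 ≈ 25.07%


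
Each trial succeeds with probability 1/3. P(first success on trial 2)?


Geometric: P(X=2) = (1-p)^(k-1)×p = (2/3)^1×1/3 = 2/9

P(X=2) = 2/9 ≈ 22.22%


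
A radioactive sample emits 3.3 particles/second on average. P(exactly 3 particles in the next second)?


Poisson(λ=3.3): P(X=3) = e^(-λ)×λ^k/k!
= e^(-3.3) × 3.3^3 / 3!
≈ 0.0368831674 × 35.937 / 6 ≈ 0.220912

P(X=3) ≈ 0.220912 ≈ 22.09%


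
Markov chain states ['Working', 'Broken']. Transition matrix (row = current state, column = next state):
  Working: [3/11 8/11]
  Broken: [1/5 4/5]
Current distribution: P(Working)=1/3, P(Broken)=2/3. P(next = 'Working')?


P(next=Working) = Σᵢ P(now=i)×P(i→Working)
= 1/3×3/11 + 2/3×1/5
= 1/11 + 2/15 = 37/165

P = 37/165 ≈ 0.2242


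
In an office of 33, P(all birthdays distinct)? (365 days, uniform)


P(all different) = Π(365-i)/365 for i=0..32
= (365/365)×(364/365)×...×(333/365)
= 0.225028

P ≈ 0.2250 ≈ 22.50%


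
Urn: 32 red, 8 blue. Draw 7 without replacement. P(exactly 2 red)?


Hypergeometric: C(32,2)×C(8,5)/C(40,7)
= 496×56/18643560 = 3472/2330445

P(X=2) = 3472/2330445 ≈ 0.15%


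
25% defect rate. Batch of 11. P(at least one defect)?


P(all good) = (3/4)^11 = 177147/4194304
P(≥1 defect) = 4017157/4194304

P = 4017157/4194304 ≈ 95.78%


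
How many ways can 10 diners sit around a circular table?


Circular arrangements of 10 distinct objects: fix one position to break rotational symmetry.
(n-1)! = 9! = 362880

362880


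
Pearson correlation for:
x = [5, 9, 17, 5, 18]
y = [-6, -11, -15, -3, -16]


n=5, Σx=54, Σy=-51, Σxy=-687, Σx²=744, Σy²=647
r = (5×(-687) - 54×(-51))/√((5×744 - 54²)(5×647 - (-51)²))
= -681/√(804×634) = -681/√509736 ≈ -681/713.9580 ≈ -0.9538

r ≈ -0.9538


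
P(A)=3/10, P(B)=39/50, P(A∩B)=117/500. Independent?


P(A)×P(B) = 117/500
P(A∩B) = 117/500
Equal ✓ → Independent

Yes, independent


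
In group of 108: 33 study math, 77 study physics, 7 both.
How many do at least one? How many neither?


|A∪B| = 33+77-7 = 103
Neither = 108-103 = 5

At least one: 103; Neither: 5


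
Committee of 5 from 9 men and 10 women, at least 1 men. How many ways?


Count by #men:
  1M,4W: C(9,1)×C(10,4)=1890
  2M,3W: C(9,2)×C(10,3)=4320
  3M,2W: C(9,3)×C(10,2)=3780
  4M,1W: C(9,4)×C(10,1)=1260
  5M,0W: C(9,5)×C(10,0)=126
Total = 11376

11376


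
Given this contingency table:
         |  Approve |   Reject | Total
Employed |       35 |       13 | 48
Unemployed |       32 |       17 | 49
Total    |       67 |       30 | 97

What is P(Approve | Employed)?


P(Approve | Employed) = 35/(35+13) = 35/48

P(Approve|Employed) = 35/48 ≈ 72.92%


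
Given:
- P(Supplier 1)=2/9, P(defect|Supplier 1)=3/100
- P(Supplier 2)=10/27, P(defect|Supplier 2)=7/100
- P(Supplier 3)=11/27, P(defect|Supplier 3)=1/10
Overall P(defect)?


P(B) = Σ P(B|Aᵢ)×P(Aᵢ)
  3/100×2/9 = 1/150
  7/100×10/27 = 7/270
  1/10×11/27 = 11/270
Sum = 11/150

P(defect) = 11/150 ≈ 7.33%


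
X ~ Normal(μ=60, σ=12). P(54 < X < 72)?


z₁=(54-60)/12=-0.5, z₂=(72-60)/12=1.0
P = Φ(1.0) - Φ(-0.5) = 0.841345 - 0.308538 = 0.532807 ≈ 0.5328

P(54 < X < 72) ≈ 0.5328


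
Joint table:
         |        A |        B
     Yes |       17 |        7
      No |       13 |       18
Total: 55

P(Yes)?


P(Yes) = (17+7)/55 = 24/55

P(Yes) = 24/55 ≈ 43.64%


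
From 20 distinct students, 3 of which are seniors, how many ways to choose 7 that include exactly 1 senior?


Choose 1 of the 3 seniors and 6 of the other 17 students:
C(3,1)×C(17,6) = 3×12376 = 37128

37128


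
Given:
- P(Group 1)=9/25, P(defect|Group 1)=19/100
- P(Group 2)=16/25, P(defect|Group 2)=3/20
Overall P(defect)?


P(B) = Σ P(B|Aᵢ)×P(Aᵢ)
  19/100×9/25 = 171/2500
  3/20×16/25 = 12/125
Sum = 411/2500

P(defect) = 411/2500 ≈ 16.44%


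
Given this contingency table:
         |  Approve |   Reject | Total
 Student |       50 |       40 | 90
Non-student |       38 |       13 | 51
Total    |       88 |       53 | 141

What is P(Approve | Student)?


P(Approve | Student) = 50/(50+40) = 50/90 = 5/9

P(Approve|Student) = 5/9 ≈ 55.56%


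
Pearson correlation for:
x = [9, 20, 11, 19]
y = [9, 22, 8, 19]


n=4, Σx=59, Σy=58, Σxy=970, Σx²=963, Σy²=990
r = (4×970 - 59×58)/√((4×963 - 59²)(4×990 - 58²))
= 458/√(371×596) = 458/√221116 ≈ 458/470.2297 ≈ 0.9740

r ≈ 0.9740


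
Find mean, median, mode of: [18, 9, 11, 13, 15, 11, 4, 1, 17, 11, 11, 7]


Sorted: [1, 4, 7, 9, 11, 11, 11, 11, 13, 15, 17, 18]
Mean = 128/12 = 32/3
Median = 11
Freq: {18: 1, 9: 1, 11: 4, 13: 1, 15: 1, 4: 1, 1: 1, 17: 1, 7: 1}
Mode: [11]

Mean=32/3, Median=11, Mode=11


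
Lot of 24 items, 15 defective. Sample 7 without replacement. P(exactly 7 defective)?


Hypergeometric: C(15,7)×C(9,0)/C(24,7)
= 6435×1/346104 = 65/3496

P(X=7) = 65/3496 ≈ 1.86%


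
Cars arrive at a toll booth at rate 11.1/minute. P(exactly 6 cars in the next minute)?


Poisson(λ=11.1): P(X=6) = e^(-λ)×λ^k/k!
= e^(-11.1) × 11.1^6 / 6!
≈ 1.511232382e-05 × 1870414.55216 / 720 ≈ 0.039259

P(X=6) ≈ 0.039259 ≈ 3.93%


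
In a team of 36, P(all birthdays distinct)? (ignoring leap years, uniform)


P(all different) = Π(365-i)/365 for i=0..35
= (365/365)×(364/365)×...×(330/365)
= 0.167818

P ≈ 0.1678 ≈ 16.78%


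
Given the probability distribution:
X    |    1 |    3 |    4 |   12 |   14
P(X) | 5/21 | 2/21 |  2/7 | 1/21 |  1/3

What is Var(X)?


E[X] = 145/21
E[X²] = 545/7
Var(X) = E[X²] - (E[X])² = 545/7 - 21025/441 = 13310/441

Var(X) = 13310/441 ≈ 30.1814


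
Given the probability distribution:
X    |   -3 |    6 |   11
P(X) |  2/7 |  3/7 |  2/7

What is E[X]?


E[X] = Σ x·P(X=x)
= (-3)×(2/7) + (6)×(3/7) + (11)×(2/7)
= 34/7

E[X] = 34/7


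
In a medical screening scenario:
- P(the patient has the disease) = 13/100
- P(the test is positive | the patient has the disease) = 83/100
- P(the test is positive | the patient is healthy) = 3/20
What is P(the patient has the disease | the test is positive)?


Using Bayes' theorem:
P(A|B) = P(B|A)·P(A) / P(B)

P(the test is positive) = 83/100 × 13/100 + 3/20 × 87/100
= 1079/10000 + 261/2000 = 149/625

P(the patient has the disease|the test is positive) = (1079/10000) / (149/625) = 1079/2384

P(the patient has the disease|the test is positive) = 1079/2384 ≈ 45.26%


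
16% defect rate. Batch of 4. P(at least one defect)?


P(all good) = (21/25)^4 = 194481/390625
P(≥1 defect) = 196144/390625

P = 196144/390625 ≈ 50.21%


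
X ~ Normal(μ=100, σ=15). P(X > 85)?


z = (85-100)/15 = -1.0
P(X > 85) = 1 - P(Z ≤ -1.0) = 1 - 0.1587 = 0.8413

P(X > 85) ≈ 0.8413


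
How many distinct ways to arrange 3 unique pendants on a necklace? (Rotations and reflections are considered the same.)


Free circular arrangements: rotations and reflections both identified.
(n-1)!/2 = 2!/2 = 2/2 = 1

1


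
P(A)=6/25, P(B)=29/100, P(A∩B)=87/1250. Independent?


P(A)×P(B) = 87/1250
P(A∩B) = 87/1250
Equal ✓ → Independent

Yes, independent


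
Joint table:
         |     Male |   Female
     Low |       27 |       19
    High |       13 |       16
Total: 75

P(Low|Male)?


P(Low|Male) = 27/(27+13) = 27/40

P = 27/40 ≈ 67.50%


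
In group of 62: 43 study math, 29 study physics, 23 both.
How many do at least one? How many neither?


|A∪B| = 43+29-23 = 49
Neither = 62-49 = 13

At least one: 49; Neither: 13


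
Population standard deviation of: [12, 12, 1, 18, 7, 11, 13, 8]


Mean = 82/8 = 41/4
  (12-41/4)²=49/16
  (12-41/4)²=49/16
  (1-41/4)²=1369/16
  (18-41/4)²=961/16
  (7-41/4)²=169/16
  (11-41/4)²=9/16
  (13-41/4)²=121/16
  (8-41/4)²=81/16
Σ(x-μ)² = 351/2
σ² = (351/2)/8 = 351/16

σ = √(351/16) ≈ 4.6837


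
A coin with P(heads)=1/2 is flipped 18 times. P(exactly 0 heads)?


Binomial: P(X=0) = C(18,0)×p^0×(1-p)^18
= 1 × 1 × 1/262144 = 1/262144

P(X=0) = 1/262144 ≈ 0.00%


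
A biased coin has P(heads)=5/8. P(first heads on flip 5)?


Geometric: P(X=5) = (1-p)^(k-1)×p = (3/8)^4×5/8 = 405/32768

P(X=5) = 405/32768 ≈ 1.24%


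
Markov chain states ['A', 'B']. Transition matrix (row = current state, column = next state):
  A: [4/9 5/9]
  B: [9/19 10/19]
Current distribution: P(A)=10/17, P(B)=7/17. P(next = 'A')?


P(next=A) = Σᵢ P(now=i)×P(i→A)
= 10/17×4/9 + 7/17×9/19
= 40/153 + 63/323 = 1327/2907

P = 1327/2907 ≈ 0.4565


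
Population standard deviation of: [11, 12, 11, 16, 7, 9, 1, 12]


Mean = 79/8
  (11-79/8)²=81/64
  (12-79/8)²=289/64
  (11-79/8)²=81/64
  (16-79/8)²=2401/64
  (7-79/8)²=529/64
  (9-79/8)²=49/64
  (1-79/8)²=5041/64
  (12-79/8)²=289/64
Σ(x-μ)² = 1095/8
σ² = (1095/8)/8 = 1095/64

σ = √(1095/64) ≈ 4.1363


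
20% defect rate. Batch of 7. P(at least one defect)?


P(all good) = (4/5)^7 = 16384/78125
P(≥1 defect) = 61741/78125

P = 61741/78125 ≈ 79.03%


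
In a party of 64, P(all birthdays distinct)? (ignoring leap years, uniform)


P(all different) = Π(365-i)/365 for i=0..63
= (365/365)×(364/365)×...×(302/365)
= 0.002810

P ≈ 0.0028 ≈ 0.28%


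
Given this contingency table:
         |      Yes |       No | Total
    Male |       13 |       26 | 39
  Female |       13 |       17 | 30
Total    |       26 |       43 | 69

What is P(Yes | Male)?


P(Yes | Male) = 13/(13+26) = 13/39 = 1/3

P(Yes|Male) = 1/3 ≈ 33.33%


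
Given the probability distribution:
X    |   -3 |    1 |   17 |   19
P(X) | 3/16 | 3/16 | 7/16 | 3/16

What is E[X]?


E[X] = Σ x·P(X=x)
= (-3)×(3/16) + (1)×(3/16) + (17)×(7/16) + (19)×(3/16)
= 85/8

E[X] = 85/8


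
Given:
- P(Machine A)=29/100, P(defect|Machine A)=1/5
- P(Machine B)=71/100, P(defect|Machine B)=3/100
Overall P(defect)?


P(B) = Σ P(B|Aᵢ)×P(Aᵢ)
  1/5×29/100 = 29/500
  3/100×71/100 = 213/10000
Sum = 793/10000

P(defect) = 793/10000 ≈ 7.93%


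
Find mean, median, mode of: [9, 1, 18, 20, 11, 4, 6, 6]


Sorted: [1, 4, 6, 6, 9, 11, 18, 20]
Mean = 75/8
Median = 15/2
Freq: {9: 1, 1: 1, 18: 1, 20: 1, 11: 1, 4: 1, 6: 2}
Mode: [6]

Mean=75/8, Median=15/2, Mode=6


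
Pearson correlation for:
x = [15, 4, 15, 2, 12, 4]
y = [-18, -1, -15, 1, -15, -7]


n=6, Σx=52, Σy=-55, Σxy=-705, Σx²=630, Σy²=825
r = (6×(-705) - 52×(-55))/√((6×630 - 52²)(6×825 - (-55)²))
= -1370/√(1076×1925) = -1370/√2071300 ≈ -1370/1439.2012 ≈ -0.9519

r ≈ -0.9519


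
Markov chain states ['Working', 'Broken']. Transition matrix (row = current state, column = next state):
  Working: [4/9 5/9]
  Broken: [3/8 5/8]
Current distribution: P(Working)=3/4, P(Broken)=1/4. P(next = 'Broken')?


P(next=Broken) = Σᵢ P(now=i)×P(i→Broken)
= 3/4×5/9 + 1/4×5/8
= 5/12 + 5/32 = 55/96

P = 55/96 ≈ 0.5729


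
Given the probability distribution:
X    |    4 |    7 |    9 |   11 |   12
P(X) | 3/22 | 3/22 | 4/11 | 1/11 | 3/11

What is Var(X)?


E[X] = 199/22
E[X²] = 1949/22
Var(X) = E[X²] - (E[X])² = 1949/22 - 39601/484 = 3277/484

Var(X) = 3277/484 ≈ 6.7707


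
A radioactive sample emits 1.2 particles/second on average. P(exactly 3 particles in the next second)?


Poisson(λ=1.2): P(X=3) = e^(-λ)×λ^k/k!
= e^(-1.2) × 1.2^3 / 3!
≈ 0.3011942119 × 1.728 / 6 ≈ 0.086744

P(X=3) ≈ 0.086744 ≈ 8.67%


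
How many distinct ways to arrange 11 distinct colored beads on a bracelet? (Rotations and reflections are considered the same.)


Free circular arrangements: rotations and reflections both identified.
(n-1)!/2 = 10!/2 = 3628800/2 = 1814400

1814400


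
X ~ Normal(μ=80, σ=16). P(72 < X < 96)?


z₁=(72-80)/16=-0.5, z₂=(96-80)/16=1.0
P = Φ(1.0) - Φ(-0.5) = 0.841345 - 0.308538 = 0.532807 ≈ 0.5328

P(72 < X < 96) ≈ 0.5328


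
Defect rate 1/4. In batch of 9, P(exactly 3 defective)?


Binomial: P(X=3) = C(9,3)×p^3×(1-p)^6
= 84 × 1/64 × 729/4096 = 15309/65536

P(X=3) = 15309/65536 ≈ 23.36%


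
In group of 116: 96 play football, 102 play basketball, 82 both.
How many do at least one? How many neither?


|A∪B| = 96+102-82 = 116
Neither = 116-116 = 0

At least one: 116; Neither: 0


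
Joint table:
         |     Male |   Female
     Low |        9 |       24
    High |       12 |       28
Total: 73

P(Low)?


P(Low) = (9+24)/73 = 33/73

P(Low) = 33/73 ≈ 45.21%


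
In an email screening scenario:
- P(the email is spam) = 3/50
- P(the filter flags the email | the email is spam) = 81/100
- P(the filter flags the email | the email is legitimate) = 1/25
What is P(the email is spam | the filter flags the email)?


Using Bayes' theorem:
P(A|B) = P(B|A)·P(A) / P(B)

P(the filter flags the email) = 81/100 × 3/50 + 1/25 × 47/50
= 243/5000 + 47/1250 = 431/5000

P(the email is spam|the filter flags the email) = (243/5000) / (431/5000) = 243/431

P(the email is spam|the filter flags the email) = 243/431 ≈ 56.38%


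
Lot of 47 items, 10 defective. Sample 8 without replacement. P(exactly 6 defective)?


Hypergeometric: C(10,6)×C(37,2)/C(47,8)
= 210×666/314457495 = 9324/20963833

P(X=6) = 9324/20963833 ≈ 0.04%


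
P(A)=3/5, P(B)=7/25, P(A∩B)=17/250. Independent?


P(A)×P(B) = 21/125
P(A∩B) = 17/250
Not equal → NOT independent

No, not independent


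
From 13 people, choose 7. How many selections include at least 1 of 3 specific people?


Complement: C(13,7) - C(10,7) = 1716 - 120 = 1596

1596


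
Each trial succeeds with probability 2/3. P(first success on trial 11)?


Geometric: P(X=11) = (1-p)^(k-1)×p = (1/3)^10×2/3 = 2/177147

P(X=11) = 2/177147 ≈ 0.00%


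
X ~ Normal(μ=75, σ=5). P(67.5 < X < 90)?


z₁=(67.5-75)/5=-1.5, z₂=(90-75)/5=3.0
P = Φ(3.0) - Φ(-1.5) = 0.998650 - 0.066807 = 0.931843 ≈ 0.9318

P(67.5 < X < 90) ≈ 0.9318


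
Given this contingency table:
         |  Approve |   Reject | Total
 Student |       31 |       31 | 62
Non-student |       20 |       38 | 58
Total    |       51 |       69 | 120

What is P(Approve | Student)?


P(Approve | Student) = 31/(31+31) = 31/62 = 1/2

P(Approve|Student) = 1/2 ≈ 50.00%


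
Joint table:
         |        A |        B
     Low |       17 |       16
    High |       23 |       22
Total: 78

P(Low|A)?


P(Low|A) = 17/(17+23) = 17/40

P = 17/40 ≈ 42.50%


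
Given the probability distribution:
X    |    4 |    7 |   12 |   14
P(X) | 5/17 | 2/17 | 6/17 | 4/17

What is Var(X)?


E[X] = 162/17
E[X²] = 1826/17
Var(X) = E[X²] - (E[X])² = 1826/17 - 26244/289 = 4798/289

Var(X) = 4798/289 ≈ 16.6021


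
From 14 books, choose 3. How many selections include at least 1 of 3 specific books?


Complement: C(14,3) - C(11,3) = 364 - 165 = 199

199


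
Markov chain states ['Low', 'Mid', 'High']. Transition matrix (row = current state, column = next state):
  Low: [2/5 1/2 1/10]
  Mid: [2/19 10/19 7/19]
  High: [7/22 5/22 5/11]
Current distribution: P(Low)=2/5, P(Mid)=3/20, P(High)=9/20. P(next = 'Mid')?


P(next=Mid) = Σᵢ P(now=i)×P(i→Mid)
= 2/5×1/2 + 3/20×10/19 + 9/20×5/22
= 1/5 + 3/38 + 9/88 = 3187/8360

P = 3187/8360 ≈ 0.3812


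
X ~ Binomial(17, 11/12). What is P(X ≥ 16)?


P(X ≥ 16) = Σ P(X=i) for i=16..17
P(X=16) = 781145407680726737/2218611106740436992
P(X=17) = 505447028499293771/2218611106740436992
Sum = 321648109045005127/554652776685109248

P(X ≥ 16) = 321648109045005127/554652776685109248 ≈ 57.99%


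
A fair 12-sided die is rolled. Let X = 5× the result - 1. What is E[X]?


E[die] = (1+12)/2 = 13/2
E[X] = 5×13/2 - 1 = 63/2

E[X] = 63/2


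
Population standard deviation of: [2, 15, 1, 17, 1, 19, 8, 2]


Mean = 65/8
  (2-65/8)²=2401/64
  (15-65/8)²=3025/64
  (1-65/8)²=3249/64
  (17-65/8)²=5041/64
  (1-65/8)²=3249/64
  (19-65/8)²=7569/64
  (8-65/8)²=1/64
  (2-65/8)²=2401/64
Σ(x-μ)² = 3367/8
σ² = (3367/8)/8 = 3367/64

σ = √(3367/64) ≈ 7.2532


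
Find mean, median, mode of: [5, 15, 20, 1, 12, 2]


Sorted: [1, 2, 5, 12, 15, 20]
Mean = 55/6
Median = 17/2
Freq: {5: 1, 15: 1, 20: 1, 1: 1, 12: 1, 2: 1}
Mode: No mode

Mean=55/6, Median=17/2, Mode=No mode


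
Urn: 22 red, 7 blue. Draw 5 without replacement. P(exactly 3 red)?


Hypergeometric: C(22,3)×C(7,2)/C(29,5)
= 1540×21/118755 = 308/1131

P(X=3) = 308/1131 ≈ 27.23%


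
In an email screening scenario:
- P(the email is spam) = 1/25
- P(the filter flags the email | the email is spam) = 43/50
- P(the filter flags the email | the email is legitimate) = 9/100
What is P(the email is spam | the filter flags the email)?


Using Bayes' theorem:
P(A|B) = P(B|A)·P(A) / P(B)

P(the filter flags the email) = 43/50 × 1/25 + 9/100 × 24/25
= 43/1250 + 54/625 = 151/1250

P(the email is spam|the filter flags the email) = (43/1250) / (151/1250) = 43/151

P(the email is spam|the filter flags the email) = 43/151 ≈ 28.48%


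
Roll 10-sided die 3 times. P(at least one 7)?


P(no 7)^3 = (9/10)^3 = 729/1000
P(≥1) = 1 - 729/1000 = 271/1000

P = 271/1000 ≈ 27.10%


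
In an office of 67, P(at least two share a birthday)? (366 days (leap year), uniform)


P(all different) = Π(366-i)/366 for i=0..66
= 0.001590
P(match) = 1 - 0.001590 = 0.998410

P ≈ 0.9984 ≈ 99.84%


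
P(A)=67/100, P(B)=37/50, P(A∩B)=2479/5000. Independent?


P(A)×P(B) = 2479/5000
P(A∩B) = 2479/5000
Equal ✓ → Independent

Yes, independent


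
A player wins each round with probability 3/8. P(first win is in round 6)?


Geometric: P(X=6) = (1-p)^(k-1)×p = (5/8)^5×3/8 = 9375/262144

P(X=6) = 9375/262144 ≈ 3.58%


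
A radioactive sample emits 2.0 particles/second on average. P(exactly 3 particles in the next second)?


Poisson(λ=2.0): P(X=3) = e^(-λ)×λ^k/k!
= e^(-2.0) × 2.0^3 / 3!
≈ 0.1353352832 × 8 / 6 ≈ 0.180447

P(X=3) ≈ 0.180447 ≈ 18.04%


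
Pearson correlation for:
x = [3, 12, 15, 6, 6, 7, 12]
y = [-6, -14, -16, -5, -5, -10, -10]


n=7, Σx=61, Σy=-66, Σxy=-676, Σx²=643, Σy²=738
r = (7×(-676) - 61×(-66))/√((7×643 - 61²)(7×738 - (-66)²))
= -706/√(780×810) = -706/√631800 ≈ -706/794.8585 ≈ -0.8882

r ≈ -0.8882


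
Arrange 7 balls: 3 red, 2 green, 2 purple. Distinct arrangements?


7!/(3!×2!×2!) = 210

210


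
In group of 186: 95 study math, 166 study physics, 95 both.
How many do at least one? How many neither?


|A∪B| = 95+166-95 = 166
Neither = 186-166 = 20

At least one: 166; Neither: 20


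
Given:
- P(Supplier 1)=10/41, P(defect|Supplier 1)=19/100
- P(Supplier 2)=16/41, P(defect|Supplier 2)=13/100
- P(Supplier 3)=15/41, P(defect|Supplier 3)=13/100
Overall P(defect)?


P(B) = Σ P(B|Aᵢ)×P(Aᵢ)
  19/100×10/41 = 19/410
  13/100×16/41 = 52/1025
  13/100×15/41 = 39/820
Sum = 593/4100

P(defect) = 593/4100 ≈ 14.46%


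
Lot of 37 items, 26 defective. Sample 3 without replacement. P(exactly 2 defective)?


Hypergeometric: C(26,2)×C(11,1)/C(37,3)
= 325×11/7770 = 715/1554

P(X=2) = 715/1554 ≈ 46.01%


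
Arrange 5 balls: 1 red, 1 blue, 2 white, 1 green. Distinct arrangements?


5!/(1!×1!×2!×1!) = 60

60


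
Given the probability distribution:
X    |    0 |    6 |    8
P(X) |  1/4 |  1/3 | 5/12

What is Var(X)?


E[X] = 16/3
E[X²] = 116/3
Var(X) = E[X²] - (E[X])² = 116/3 - 256/9 = 92/9

Var(X) = 92/9 ≈ 10.2222


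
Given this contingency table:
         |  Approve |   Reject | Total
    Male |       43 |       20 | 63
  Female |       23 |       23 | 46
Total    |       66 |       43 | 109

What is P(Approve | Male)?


P(Approve | Male) = 43/(43+20) = 43/63

P(Approve|Male) = 43/63 ≈ 68.25%


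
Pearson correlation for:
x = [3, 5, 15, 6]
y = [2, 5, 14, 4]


n=4, Σx=29, Σy=25, Σxy=265, Σx²=295, Σy²=241
r = (4×265 - 29×25)/√((4×295 - 29²)(4×241 - 25²))
= 335/√(339×339) = 335/√114921 ≈ 335/339.0000 ≈ 0.9882

r ≈ 0.9882


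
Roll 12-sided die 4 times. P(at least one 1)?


P(no 1)^4 = (11/12)^4 = 14641/20736
P(≥1) = 1 - 14641/20736 = 6095/20736

P = 6095/20736 ≈ 29.39%


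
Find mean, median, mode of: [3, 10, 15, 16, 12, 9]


Sorted: [3, 9, 10, 12, 15, 16]
Mean = 65/6
Median = 11
Freq: {3: 1, 10: 1, 15: 1, 16: 1, 12: 1, 9: 1}
Mode: No mode

Mean=65/6, Median=11, Mode=No mode


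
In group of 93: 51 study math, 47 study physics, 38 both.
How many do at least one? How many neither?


|A∪B| = 51+47-38 = 60
Neither = 93-60 = 33

At least one: 60; Neither: 33


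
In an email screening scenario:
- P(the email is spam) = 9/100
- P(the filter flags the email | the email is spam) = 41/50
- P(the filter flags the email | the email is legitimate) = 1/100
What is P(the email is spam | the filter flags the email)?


Using Bayes' theorem:
P(A|B) = P(B|A)·P(A) / P(B)

P(the filter flags the email) = 41/50 × 9/100 + 1/100 × 91/100
= 369/5000 + 91/10000 = 829/10000

P(the email is spam|the filter flags the email) = (369/5000) / (829/10000) = 738/829

P(the email is spam|the filter flags the email) = 738/829 ≈ 89.02%


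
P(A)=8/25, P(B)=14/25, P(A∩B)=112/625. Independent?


P(A)×P(B) = 112/625
P(A∩B) = 112/625
Equal ✓ → Independent

Yes, independent


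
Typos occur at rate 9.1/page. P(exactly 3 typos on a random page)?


Poisson(λ=9.1): P(X=3) = e^(-λ)×λ^k/k!
= e^(-9.1) × 9.1^3 / 3!
≈ 0.0001116658085 × 753.571 / 6 ≈ 0.014025

P(X=3) ≈ 0.014025 ≈ 1.40%


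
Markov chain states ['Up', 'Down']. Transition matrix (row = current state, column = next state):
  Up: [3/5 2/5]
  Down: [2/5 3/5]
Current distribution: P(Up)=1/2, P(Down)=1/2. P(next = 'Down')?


P(next=Down) = Σᵢ P(now=i)×P(i→Down)
= 1/2×2/5 + 1/2×3/5
= 1/5 + 3/10 = 1/2

P = 1/2 ≈ 0.5000


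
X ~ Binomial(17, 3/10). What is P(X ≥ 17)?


P(X ≥ 17) = Σ P(X=i) for i=17..17
P(X=17) = 129140163/100000000000000000
Sum = 129140163/100000000000000000

P(X ≥ 17) = 129140163/100000000000000000 ≈ 0.00%


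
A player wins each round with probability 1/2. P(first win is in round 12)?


Geometric: P(X=12) = (1-p)^(k-1)×p = (1/2)^11×1/2 = 1/4096

P(X=12) = 1/4096 ≈ 0.02%


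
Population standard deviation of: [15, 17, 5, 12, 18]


Mean = 67/5
  (15-67/5)²=64/25
  (17-67/5)²=324/25
  (5-67/5)²=1764/25
  (12-67/5)²=49/25
  (18-67/5)²=529/25
Σ(x-μ)² = 546/5
σ² = (546/5)/5 = 546/25

σ = √(546/25) ≈ 4.6733


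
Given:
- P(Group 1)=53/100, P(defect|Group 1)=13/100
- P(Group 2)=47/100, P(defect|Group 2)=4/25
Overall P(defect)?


P(B) = Σ P(B|Aᵢ)×P(Aᵢ)
  13/100×53/100 = 689/10000
  4/25×47/100 = 47/625
Sum = 1441/10000

P(defect) = 1441/10000 ≈ 14.41%


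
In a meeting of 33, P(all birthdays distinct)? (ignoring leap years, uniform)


P(all different) = Π(365-i)/365 for i=0..32
= (365/365)×(364/365)×...×(333/365)
= 0.225028

P ≈ 0.2250 ≈ 22.50%


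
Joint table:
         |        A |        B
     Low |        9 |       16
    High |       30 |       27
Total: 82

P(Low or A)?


P(Low∨A) = P(Low) + P(A) - P(Low∧A)
= (25 + 39 - 9)/82 = 55/82

P = 55/82 ≈ 67.07%


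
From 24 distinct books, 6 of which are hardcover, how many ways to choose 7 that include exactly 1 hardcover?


Choose 1 of the 6 hardcovers and 6 of the other 18 books:
C(6,1)×C(18,6) = 6×18564 = 111384

111384


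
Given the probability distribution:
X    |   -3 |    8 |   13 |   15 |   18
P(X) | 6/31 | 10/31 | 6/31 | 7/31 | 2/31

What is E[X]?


E[X] = Σ x·P(X=x)
= (-3)×(6/31) + (8)×(10/31) + (13)×(6/31) + (15)×(7/31) + (18)×(2/31)
= 281/31

E[X] = 281/31


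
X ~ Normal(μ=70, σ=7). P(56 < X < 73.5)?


z₁=(56-70)/7=-2.0, z₂=(73.5-70)/7=0.5
P = Φ(0.5) - Φ(-2.0) = 0.691462 - 0.022750 = 0.668712 ≈ 0.6687

P(56 < X < 73.5) ≈ 0.6687


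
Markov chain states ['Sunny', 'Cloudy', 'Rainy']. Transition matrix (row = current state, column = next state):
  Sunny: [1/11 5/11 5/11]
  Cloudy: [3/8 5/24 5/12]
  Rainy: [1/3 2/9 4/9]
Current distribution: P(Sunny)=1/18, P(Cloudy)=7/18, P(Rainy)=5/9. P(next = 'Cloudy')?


P(next=Cloudy) = Σᵢ P(now=i)×P(i→Cloudy)
= 1/18×5/11 + 7/18×5/24 + 5/9×2/9
= 5/198 + 35/432 + 10/81 = 3275/14256

P = 3275/14256 ≈ 0.2297


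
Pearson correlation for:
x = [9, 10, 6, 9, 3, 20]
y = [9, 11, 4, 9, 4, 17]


n=6, Σx=57, Σy=54, Σxy=648, Σx²=707, Σy²=604
r = (6×648 - 57×54)/√((6×707 - 57²)(6×604 - 54²))
= 810/√(993×708) = 810/√703044 ≈ 810/838.4772 ≈ 0.9660

r ≈ 0.9660


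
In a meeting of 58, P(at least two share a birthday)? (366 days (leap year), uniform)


P(all different) = Π(366-i)/366 for i=0..57
= 0.008451
P(match) = 1 - 0.008451 = 0.991549

P ≈ 0.9915 ≈ 99.15%


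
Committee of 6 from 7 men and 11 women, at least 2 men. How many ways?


Count by #men:
  2M,4W: C(7,2)×C(11,4)=6930
  3M,3W: C(7,3)×C(11,3)=5775
  4M,2W: C(7,4)×C(11,2)=1925
  5M,1W: C(7,5)×C(11,1)=231
  6M,0W: C(7,6)×C(11,0)=7
Total = 14868

14868


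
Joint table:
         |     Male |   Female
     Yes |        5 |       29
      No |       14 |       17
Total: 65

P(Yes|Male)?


P(Yes|Male) = 5/(5+14) = 5/19

P = 5/19 ≈ 26.32%


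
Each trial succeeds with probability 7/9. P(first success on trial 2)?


Geometric: P(X=2) = (1-p)^(k-1)×p = (2/9)^1×7/9 = 14/81

P(X=2) = 14/81 ≈ 17.28%


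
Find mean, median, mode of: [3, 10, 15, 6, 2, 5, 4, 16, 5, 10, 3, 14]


Sorted: [2, 3, 3, 4, 5, 5, 6, 10, 10, 14, 15, 16]
Mean = 93/12 = 31/4
Median = 11/2
Freq: {3: 2, 10: 2, 15: 1, 6: 1, 2: 1, 5: 2, 4: 1, 16: 1, 14: 1}
Mode: [3, 5, 10]

Mean=31/4, Median=11/2, Mode=[3, 5, 10]


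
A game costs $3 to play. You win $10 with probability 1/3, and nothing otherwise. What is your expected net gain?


E[gain] = (10-3)×1/3 + (-3)×2/3
= 7/3 - 2 = 1/3

Expected net gain = $1/3 ≈ $0.33


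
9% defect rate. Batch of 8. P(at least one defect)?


P(all good) = (91/100)^8 = 4702525276151521/10000000000000000
P(≥1 defect) = 5297474723848479/10000000000000000

P = 5297474723848479/10000000000000000 ≈ 52.97%


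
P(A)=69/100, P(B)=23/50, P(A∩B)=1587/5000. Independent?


P(A)×P(B) = 1587/5000
P(A∩B) = 1587/5000
Equal ✓ → Independent

Yes, independent


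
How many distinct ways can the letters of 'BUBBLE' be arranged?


Letters: 6, freq: {'B': 3, 'U': 1, 'L': 1, 'E': 1}
6!/(3!×1!×1!×1!) = 720/6 = 120

120


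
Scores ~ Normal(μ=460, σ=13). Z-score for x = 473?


z = (x - μ)/σ = (473 - 460)/13 = 1.0

z = 1.0


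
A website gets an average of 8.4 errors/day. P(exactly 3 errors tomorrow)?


Poisson(λ=8.4): P(X=3) = e^(-λ)×λ^k/k!
= e^(-8.4) × 8.4^3 / 3!
≈ 0.0002248673242 × 592.704 / 6 ≈ 0.022213

P(X=3) ≈ 0.022213 ≈ 2.22%


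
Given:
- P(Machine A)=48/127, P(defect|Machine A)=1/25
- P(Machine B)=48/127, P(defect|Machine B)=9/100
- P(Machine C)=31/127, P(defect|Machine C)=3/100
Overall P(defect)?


P(B) = Σ P(B|Aᵢ)×P(Aᵢ)
  1/25×48/127 = 48/3175
  9/100×48/127 = 108/3175
  3/100×31/127 = 93/12700
Sum = 717/12700

P(defect) = 717/12700 ≈ 5.65%


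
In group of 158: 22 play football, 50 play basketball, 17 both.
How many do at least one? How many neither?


|A∪B| = 22+50-17 = 55
Neither = 158-55 = 103

At least one: 55; Neither: 103


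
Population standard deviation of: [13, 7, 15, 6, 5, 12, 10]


Mean = 68/7
  (13-68/7)²=529/49
  (7-68/7)²=361/49
  (15-68/7)²=1369/49
  (6-68/7)²=676/49
  (5-68/7)²=1089/49
  (12-68/7)²=256/49
  (10-68/7)²=4/49
Σ(x-μ)² = 612/7
σ² = (612/7)/7 = 612/49

σ = √(612/49) ≈ 3.5341


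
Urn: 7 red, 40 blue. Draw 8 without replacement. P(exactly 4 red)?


Hypergeometric: C(7,4)×C(40,4)/C(47,8)
= 35×91390/314457495 = 639730/62891499

P(X=4) = 639730/62891499 ≈ 1.02%


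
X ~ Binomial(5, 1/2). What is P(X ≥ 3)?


P(X ≥ 3) = Σ P(X=i) for i=3..5
P(X=3) = 5/16
P(X=4) = 5/32
P(X=5) = 1/32
Sum = 1/2

P(X ≥ 3) = 1/2 ≈ 50.00%


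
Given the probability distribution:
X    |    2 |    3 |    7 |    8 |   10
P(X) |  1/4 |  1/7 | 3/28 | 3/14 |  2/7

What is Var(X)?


E[X] = 25/4
E[X²] = 1395/28
Var(X) = E[X²] - (E[X])² = 1395/28 - 625/16 = 1205/112

Var(X) = 1205/112 ≈ 10.7589


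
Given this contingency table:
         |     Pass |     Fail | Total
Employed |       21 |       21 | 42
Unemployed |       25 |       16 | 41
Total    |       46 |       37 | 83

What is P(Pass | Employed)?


P(Pass | Employed) = 21/(21+21) = 21/42 = 1/2

P(Pass|Employed) = 1/2 ≈ 50.00%


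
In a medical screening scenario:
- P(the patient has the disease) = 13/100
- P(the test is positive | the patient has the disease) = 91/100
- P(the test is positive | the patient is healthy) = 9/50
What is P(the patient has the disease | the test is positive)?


Using Bayes' theorem:
P(A|B) = P(B|A)·P(A) / P(B)

P(the test is positive) = 91/100 × 13/100 + 9/50 × 87/100
= 1183/10000 + 783/5000 = 2749/10000

P(the patient has the disease|the test is positive) = (1183/10000) / (2749/10000) = 1183/2749

P(the patient has the disease|the test is positive) = 1183/2749 ≈ 43.03%


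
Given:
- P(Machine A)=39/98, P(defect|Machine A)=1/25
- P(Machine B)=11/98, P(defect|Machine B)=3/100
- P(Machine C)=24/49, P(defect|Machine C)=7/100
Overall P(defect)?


P(B) = Σ P(B|Aᵢ)×P(Aᵢ)
  1/25×39/98 = 39/2450
  3/100×11/98 = 33/9800
  7/100×24/49 = 6/175
Sum = 3/56

P(defect) = 3/56 ≈ 5.36%


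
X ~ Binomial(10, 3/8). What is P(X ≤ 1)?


P(X ≤ 1) = Σ P(X=i) for i=0..1
P(X=0) = 9765625/1073741824
P(X=1) = 29296875/536870912
Sum = 68359375/1073741824

P(X ≤ 1) = 68359375/1073741824 ≈ 6.37%


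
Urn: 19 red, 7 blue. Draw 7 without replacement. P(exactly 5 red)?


Hypergeometric: C(19,5)×C(7,2)/C(26,7)
= 11628×21/657800 = 61047/164450

P(X=5) = 61047/164450 ≈ 37.12%


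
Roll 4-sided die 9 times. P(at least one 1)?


P(no 1)^9 = (3/4)^9 = 19683/262144
P(≥1) = 1 - 19683/262144 = 242461/262144

P = 242461/262144 ≈ 92.49%


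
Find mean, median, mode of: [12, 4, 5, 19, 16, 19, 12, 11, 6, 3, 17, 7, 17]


Sorted: [3, 4, 5, 6, 7, 11, 12, 12, 16, 17, 17, 19, 19]
Mean = 148/13
Median = 12
Freq: {12: 2, 4: 1, 5: 1, 19: 2, 16: 1, 11: 1, 6: 1, 3: 1, 17: 2, 7: 1}
Mode: [12, 17, 19]

Mean=148/13, Median=12, Mode=[12, 17, 19]


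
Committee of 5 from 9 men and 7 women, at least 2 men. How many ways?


Count by #men:
  2M,3W: C(9,2)×C(7,3)=1260
  3M,2W: C(9,3)×C(7,2)=1764
  4M,1W: C(9,4)×C(7,1)=882
  5M,0W: C(9,5)×C(7,0)=126
Total = 4032

4032


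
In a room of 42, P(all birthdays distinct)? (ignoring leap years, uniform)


P(all different) = Π(365-i)/365 for i=0..41
= (365/365)×(364/365)×...×(324/365)
= 0.085970

P ≈ 0.0860 ≈ 8.60%


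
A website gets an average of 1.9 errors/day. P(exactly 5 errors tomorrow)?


Poisson(λ=1.9): P(X=5) = e^(-λ)×λ^k/k!
= e^(-1.9) × 1.9^5 / 5!
≈ 0.1495686192 × 24.76099 / 120 ≈ 0.030862

P(X=5) ≈ 0.030862 ≈ 3.09%


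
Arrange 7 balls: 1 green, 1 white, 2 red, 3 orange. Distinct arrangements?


7!/(1!×1!×2!×3!) = 420

420


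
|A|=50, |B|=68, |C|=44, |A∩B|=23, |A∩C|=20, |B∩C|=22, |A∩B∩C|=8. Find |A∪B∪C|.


|A∪B∪C| = 50+68+44-23-20-22+8 = 105

|A∪B∪C| = 105


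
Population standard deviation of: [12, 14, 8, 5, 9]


Mean = 48/5
  (12-48/5)²=144/25
  (14-48/5)²=484/25
  (8-48/5)²=64/25
  (5-48/5)²=529/25
  (9-48/5)²=9/25
Σ(x-μ)² = 246/5
σ² = (246/5)/5 = 246/25

σ = √(246/25) ≈ 3.1369


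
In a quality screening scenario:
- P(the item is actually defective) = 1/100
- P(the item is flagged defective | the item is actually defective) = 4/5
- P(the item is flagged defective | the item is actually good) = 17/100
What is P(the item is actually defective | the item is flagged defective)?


Using Bayes' theorem:
P(A|B) = P(B|A)·P(A) / P(B)

P(the item is flagged defective) = 4/5 × 1/100 + 17/100 × 99/100
= 1/125 + 1683/10000 = 1763/10000

P(the item is actually defective|the item is flagged defective) = (1/125) / (1763/10000) = 80/1763

P(the item is actually defective|the item is flagged defective) = 80/1763 ≈ 4.54%


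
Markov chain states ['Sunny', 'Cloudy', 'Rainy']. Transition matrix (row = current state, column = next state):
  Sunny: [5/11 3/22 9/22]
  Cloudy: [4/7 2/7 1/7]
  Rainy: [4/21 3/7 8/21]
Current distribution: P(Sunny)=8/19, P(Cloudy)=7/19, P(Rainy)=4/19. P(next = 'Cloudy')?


P(next=Cloudy) = Σᵢ P(now=i)×P(i→Cloudy)
= 8/19×3/22 + 7/19×2/7 + 4/19×3/7
= 12/209 + 2/19 + 12/133 = 370/1463

P = 370/1463 ≈ 0.2529


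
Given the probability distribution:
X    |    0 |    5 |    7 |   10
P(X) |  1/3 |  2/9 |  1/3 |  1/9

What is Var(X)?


E[X] = 41/9
E[X²] = 33
Var(X) = E[X²] - (E[X])² = 33 - 1681/81 = 992/81

Var(X) = 992/81 ≈ 12.2469


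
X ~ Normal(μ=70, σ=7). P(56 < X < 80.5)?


z₁=(56-70)/7=-2.0, z₂=(80.5-70)/7=1.5
P = Φ(1.5) - Φ(-2.0) = 0.933193 - 0.022750 = 0.910443 ≈ 0.9104

P(56 < X < 80.5) ≈ 0.9104


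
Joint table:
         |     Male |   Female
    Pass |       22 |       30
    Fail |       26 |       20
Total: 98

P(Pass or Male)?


P(Pass∨Male) = P(Pass) + P(Male) - P(Pass∧Male)
= (52 + 48 - 22)/98 = 78/98 = 39/49

P = 39/49 ≈ 79.59%


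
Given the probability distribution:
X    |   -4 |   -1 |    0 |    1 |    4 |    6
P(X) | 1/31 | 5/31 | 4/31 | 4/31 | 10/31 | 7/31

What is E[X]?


E[X] = Σ x·P(X=x)
= (-4)×(1/31) + (-1)×(5/31) + (0)×(4/31) + (1)×(4/31) + (4)×(10/31) + (6)×(7/31)
= 77/31

E[X] = 77/31


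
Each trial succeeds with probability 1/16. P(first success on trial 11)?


Geometric: P(X=11) = (1-p)^(k-1)×p = (15/16)^10×1/16 = 576650390625/17592186044416

P(X=11) = 576650390625/17592186044416 ≈ 3.28%


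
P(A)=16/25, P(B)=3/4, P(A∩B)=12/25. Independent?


P(A)×P(B) = 12/25
P(A∩B) = 12/25
Equal ✓ → Independent

Yes, independent


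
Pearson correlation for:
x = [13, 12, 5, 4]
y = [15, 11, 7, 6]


n=4, Σx=34, Σy=39, Σxy=386, Σx²=354, Σy²=431
r = (4×386 - 34×39)/√((4×354 - 34²)(4×431 - 39²))
= 218/√(260×203) = 218/√52780 ≈ 218/229.7390 ≈ 0.9489

r ≈ 0.9489


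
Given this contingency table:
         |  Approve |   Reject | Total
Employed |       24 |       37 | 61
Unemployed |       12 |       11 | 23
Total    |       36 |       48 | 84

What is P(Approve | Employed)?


P(Approve | Employed) = 24/(24+37) = 24/61

P(Approve|Employed) = 24/61 ≈ 39.34%


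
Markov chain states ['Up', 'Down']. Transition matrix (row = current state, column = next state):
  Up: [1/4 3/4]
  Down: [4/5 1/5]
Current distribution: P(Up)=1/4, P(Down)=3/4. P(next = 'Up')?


P(next=Up) = Σᵢ P(now=i)×P(i→Up)
= 1/4×1/4 + 3/4×4/5
= 1/16 + 3/5 = 53/80

P = 53/80 ≈ 0.6625


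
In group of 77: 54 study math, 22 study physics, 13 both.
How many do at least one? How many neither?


|A∪B| = 54+22-13 = 63
Neither = 77-63 = 14

At least one: 63; Neither: 14


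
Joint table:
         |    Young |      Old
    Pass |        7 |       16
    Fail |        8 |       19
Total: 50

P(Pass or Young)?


P(Pass∨Young) = P(Pass) + P(Young) - P(Pass∧Young)
= (23 + 15 - 7)/50 = 31/50

P = 31/50 ≈ 62.00%


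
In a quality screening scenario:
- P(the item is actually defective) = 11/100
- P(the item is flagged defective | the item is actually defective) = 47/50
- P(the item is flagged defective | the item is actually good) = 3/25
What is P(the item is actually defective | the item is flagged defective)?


Using Bayes' theorem:
P(A|B) = P(B|A)·P(A) / P(B)

P(the item is flagged defective) = 47/50 × 11/100 + 3/25 × 89/100
= 517/5000 + 267/2500 = 1051/5000

P(the item is actually defective|the item is flagged defective) = (517/5000) / (1051/5000) = 517/1051

P(the item is actually defective|the item is flagged defective) = 517/1051 ≈ 49.19%


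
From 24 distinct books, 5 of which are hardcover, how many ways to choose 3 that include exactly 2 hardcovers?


Choose 2 of the 5 hardcovers and 1 of the other 19 books:
C(5,2)×C(19,1) = 10×19 = 190

190


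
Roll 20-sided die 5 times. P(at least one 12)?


P(no 12)^5 = (19/20)^5 = 2476099/3200000
P(≥1) = 1 - 2476099/3200000 = 723901/3200000

P = 723901/3200000 ≈ 22.62%


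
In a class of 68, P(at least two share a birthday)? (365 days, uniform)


P(all different) = Π(365-i)/365 for i=0..67
= 0.001274
P(match) = 1 - 0.001274 = 0.998726

P ≈ 0.9987 ≈ 99.87%


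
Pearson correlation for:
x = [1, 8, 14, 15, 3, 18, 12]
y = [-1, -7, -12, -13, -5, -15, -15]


n=7, Σx=71, Σy=-68, Σxy=-885, Σx²=963, Σy²=838
r = (7×(-885) - 71×(-68))/√((7×963 - 71²)(7×838 - (-68)²))
= -1367/√(1700×1242) = -1367/√2111400 ≈ -1367/1453.0657 ≈ -0.9408

r ≈ -0.9408


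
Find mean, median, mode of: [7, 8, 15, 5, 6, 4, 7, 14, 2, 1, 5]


Sorted: [1, 2, 4, 5, 5, 6, 7, 7, 8, 14, 15]
Mean = 74/11
Median = 6
Freq: {7: 2, 8: 1, 15: 1, 5: 2, 6: 1, 4: 1, 14: 1, 2: 1, 1: 1}
Mode: [5, 7]

Mean=74/11, Median=6, Mode=[5, 7]


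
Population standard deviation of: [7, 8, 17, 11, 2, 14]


Mean = 59/6
  (7-59/6)²=289/36
  (8-59/6)²=121/36
  (17-59/6)²=1849/36
  (11-59/6)²=49/36
  (2-59/6)²=2209/36
  (14-59/6)²=625/36
Σ(x-μ)² = 857/6
σ² = (857/6)/6 = 857/36

σ = √(857/36) ≈ 4.8791


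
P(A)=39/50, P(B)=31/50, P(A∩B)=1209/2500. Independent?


P(A)×P(B) = 1209/2500
P(A∩B) = 1209/2500
Equal ✓ → Independent

Yes, independent


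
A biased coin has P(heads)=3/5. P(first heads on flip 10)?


Geometric: P(X=10) = (1-p)^(k-1)×p = (2/5)^9×3/5 = 1536/9765625

P(X=10) = 1536/9765625 ≈ 0.02%


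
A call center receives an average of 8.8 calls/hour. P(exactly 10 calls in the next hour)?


Poisson(λ=8.8): P(X=10) = e^(-λ)×λ^k/k!
= e^(-8.8) × 8.8^10 / 10!
≈ 0.0001507330751 × 2785009760.09 / 3628800 ≈ 0.115684

P(X=10) ≈ 0.115684 ≈ 11.57%


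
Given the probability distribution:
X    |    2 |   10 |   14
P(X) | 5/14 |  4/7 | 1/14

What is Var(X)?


E[X] = 52/7
E[X²] = 508/7
Var(X) = E[X²] - (E[X])² = 508/7 - 2704/49 = 852/49

Var(X) = 852/49 ≈ 17.3878


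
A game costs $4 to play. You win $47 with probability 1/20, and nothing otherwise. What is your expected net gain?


E[gain] = (47-4)×1/20 + (-4)×19/20
= 43/20 - 19/5 = -33/20

Expected net gain = $-33/20 ≈ $-1.65


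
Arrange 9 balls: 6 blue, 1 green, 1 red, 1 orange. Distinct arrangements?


9!/(6!×1!×1!×1!) = 504

504


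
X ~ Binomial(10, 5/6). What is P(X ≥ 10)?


P(X ≥ 10) = Σ P(X=i) for i=10..10
P(X=10) = 9765625/60466176
Sum = 9765625/60466176

P(X ≥ 10) = 9765625/60466176 ≈ 16.15%


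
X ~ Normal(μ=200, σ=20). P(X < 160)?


z = (160-200)/20 = -2.0
P(Z < -2.0) = 0.0228

P(X < 160) ≈ 0.0228


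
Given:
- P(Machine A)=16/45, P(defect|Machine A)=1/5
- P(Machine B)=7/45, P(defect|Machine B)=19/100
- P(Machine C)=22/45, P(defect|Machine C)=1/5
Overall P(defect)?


P(B) = Σ P(B|Aᵢ)×P(Aᵢ)
  1/5×16/45 = 16/225
  19/100×7/45 = 133/4500
  1/5×22/45 = 22/225
Sum = 893/4500

P(defect) = 893/4500 ≈ 19.84%
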